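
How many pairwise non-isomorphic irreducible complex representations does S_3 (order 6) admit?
3

Details: The number of irreducible complex representations of a finite group equals its number of conjugacy classes. Conjugacy classes in S_3 correspond to cycle types, i.e. partitions of 3; there are p(3) = 3 of them, so S_3 (order 6) has exactly 3 irreducible complex representations.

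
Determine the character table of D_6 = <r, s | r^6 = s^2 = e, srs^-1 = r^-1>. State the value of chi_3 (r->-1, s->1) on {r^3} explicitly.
Conjugacy classes: {e} of size 1, {r^3} of size 1, {r^1, r^5} of size 2, {r^2, r^4} of size 2, {s, sr^2, ...} of size 3, {sr, sr^3, ...} of size 3.
Character table:
  irrep \ class              {e} (size 1)  {r^3} (size 1)  {r^1, r^5} (size 2)  {r^2, r^4} (size 2)  {s, sr^2, ...} (size 3)  {sr, sr^3, ...} (size 3)
  chi_1 (triv)               1             1               1                    1                    1                        1                       
  chi_2 (sign: r->1, s->-1)  1             1               1                    1                    -1                       -1                      
  chi_3 (r->-1, s->1)        1             -1              -1                   1                    1                        -1                      
  chi_4 (r->-1, s->-1)       1             -1              -1                   1                    -1                       1                       
  chi_5 (2d, j=1)            2             -2              1                    -1                   0                        0                       
  chi_6 (2d, j=2)            2             2               -1                   -1                   0                        0                       

Spot check: chi_3 (r->-1, s->1) on {r^3} = -1.

Derivation: D_6 has order 2*6 = 12 with 6 conjugacy classes, hence 6 irreducibles. Sum of squared dims 1 + 1 + 1 + 1 + 4 + 4 = 12 = |G|. Linear characters come from the abelianisation; the 2-dimensional irreps have character r^k -> 2*cos(2*pi*j*k/6), reflections -> 0.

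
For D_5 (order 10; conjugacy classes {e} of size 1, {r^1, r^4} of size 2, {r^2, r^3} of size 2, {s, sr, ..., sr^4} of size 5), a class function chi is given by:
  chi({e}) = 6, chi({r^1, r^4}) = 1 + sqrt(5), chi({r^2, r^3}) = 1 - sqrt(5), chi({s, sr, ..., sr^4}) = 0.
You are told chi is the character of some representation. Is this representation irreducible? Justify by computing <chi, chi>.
Not irreducible (reducible): <chi, chi> = 6 > 1.

Solution. <chi, chi> = (1/|G|) sum_C |C| * |chi(C)|^2 = (1/10)[1*|6|^2 + 2*|1 + sqrt(5)|^2 + 2*|1 - sqrt(5)|^2 + 5*|0|^2]
  = (1/10)[(36) + (4*sqrt(5) + 12) + (12 - 4*sqrt(5)) + (0)] = 60/10 = 6.
A character is irreducible iff <chi, chi> = 1, so this representation is reducible.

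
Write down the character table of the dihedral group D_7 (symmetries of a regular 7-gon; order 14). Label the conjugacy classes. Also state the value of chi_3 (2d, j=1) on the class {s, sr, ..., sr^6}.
Conjugacy classes: {e} of size 1, {r^1, r^6} of size 2, {r^2, r^5} of size 2, {r^3, r^4} of size 2, {s, sr, ..., sr^6} of size 7.
Character table:
  irrep \ class              {e} (size 1)  {r^1, r^6} (size 2)  {r^2, r^5} (size 2)  {r^3, r^4} (size 2)  {s, sr, ..., sr^6} (size 7)
  chi_1 (triv)               1             1                    1                    1                    1                          
  chi_2 (sign: r->1, s->-1)  1             1                    1                    1                    -1                         
  chi_3 (2d, j=1)            2             2*cos(2*pi/7)        -2*cos(3*pi/7)       -2*cos(pi/7)         0                          
  chi_4 (2d, j=2)            2             -2*cos(3*pi/7)       -2*cos(pi/7)         2*cos(2*pi/7)        0                          
  chi_5 (2d, j=3)            2             -2*cos(pi/7)         2*cos(2*pi/7)        -2*cos(3*pi/7)       0                          

Spot check: chi_3 (2d, j=1) on {s, sr, ..., sr^6} = 0.

Explanation: D_7 has order 2*7 = 14 with 5 conjugacy classes, hence 5 irreducibles. Sum of squared dims 1 + 1 + 4 + 4 + 4 = 14 = |G|. Linear characters come from the abelianisation; the 2-dimensional irreps have character r^k -> 2*cos(2*pi*j*k/7), reflections -> 0.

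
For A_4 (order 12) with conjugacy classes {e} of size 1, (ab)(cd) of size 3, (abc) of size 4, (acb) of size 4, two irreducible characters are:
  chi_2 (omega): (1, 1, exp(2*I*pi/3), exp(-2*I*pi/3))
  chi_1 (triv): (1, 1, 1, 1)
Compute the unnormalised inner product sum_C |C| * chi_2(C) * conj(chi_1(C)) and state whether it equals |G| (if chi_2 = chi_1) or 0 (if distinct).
Sum = 0; so <chi_2, chi_1> = 0 (distinct irreducibles are orthogonal).

Derivation: Compute term by term over conjugacy classes (|C| * chi_2(C) * conj(chi_1(C))):
  1*(1)*conj(1) + 3*(1)*conj(1) + 4*(exp(2*I*pi/3))*conj(1) + 4*(exp(-2*I*pi/3))*conj(1)
  = (1) + (3) + (4*exp(2*I*pi/3)) + (4*exp(-2*I*pi/3))
  = 0.
(Exp terms are combined using exp(i*s)*conj(exp(i*t)) = exp(i*(s-t)), and sums of them are collapsed using the identity that for every m > 1 the m distinct m-th roots of unity sum to 0, e.g. 1 + exp(2*I*pi/3) + exp(-2*I*pi/3) = 0.)
Dividing by |G| = 12 gives 0/12 = 0, matching the row-orthogonality relation <chi_2, chi_1> = [chi_2 = chi_1].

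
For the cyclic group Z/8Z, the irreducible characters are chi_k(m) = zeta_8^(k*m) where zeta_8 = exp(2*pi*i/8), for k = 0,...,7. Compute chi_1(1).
chi_1(1) = zeta_8^1 = exp(I*pi/4)

Derivation: chi_1(1) = zeta_8^(1*1) = zeta_8^1. Since zeta_8^8 = 1, this equals zeta_8^1 = exp(2*pi*i*1/8) = exp(I*pi/4).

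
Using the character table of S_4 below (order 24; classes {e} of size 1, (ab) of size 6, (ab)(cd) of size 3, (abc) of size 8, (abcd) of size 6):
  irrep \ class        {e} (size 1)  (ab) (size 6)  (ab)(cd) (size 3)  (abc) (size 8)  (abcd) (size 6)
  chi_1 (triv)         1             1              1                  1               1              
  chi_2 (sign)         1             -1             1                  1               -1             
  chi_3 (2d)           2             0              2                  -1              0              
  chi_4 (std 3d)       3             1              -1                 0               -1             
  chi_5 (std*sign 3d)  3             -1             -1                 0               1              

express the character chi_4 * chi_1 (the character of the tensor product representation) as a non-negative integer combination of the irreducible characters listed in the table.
chi_4 tensor chi_1 = chi_4 (all other irreducibles have multiplicity 0).

Derivation: The character of a tensor product is the pointwise product (chi_4 * chi_1)(C) = chi_4(C) * chi_1(C):
  {e}: (3)*(1), (ab): (1)*(1), (ab)(cd): (-1)*(1), (abc): (0)*(1), (abcd): (-1)*(1)
so (chi_4 * chi_1) takes values
  {e} -> 3, (ab) -> 1, (ab)(cd) -> -1, (abc) -> 0, (abcd) -> -1.
Now take the inner product of this character with each irreducible chi from the table, <chi_4*chi_1, chi> = (1/24) sum_C |C| (chi_4*chi_1)(C) conj(chi(C)):
  <chi_4*chi_1, chi_1> = (1/24)[1*(3)*conj(1) + 6*(1)*conj(1) + 3*(-1)*conj(1) + 8*(0)*conj(1) + 6*(-1)*conj(1)]
      = (1/24)[(3) + (6) + (-3) + (0) + (-6)] = 0/24 = 0
  <chi_4*chi_1, chi_2> = (1/24)[1*(3)*conj(1) + 6*(1)*conj(-1) + 3*(-1)*conj(1) + 8*(0)*conj(1) + 6*(-1)*conj(-1)]
      = (1/24)[(3) + (-6) + (-3) + (0) + (6)] = 0/24 = 0
  <chi_4*chi_1, chi_3> = (1/24)[1*(3)*conj(2) + 6*(1)*conj(0) + 3*(-1)*conj(2) + 8*(0)*conj(-1) + 6*(-1)*conj(0)]
      = (1/24)[(6) + (0) + (-6) + (0) + (0)] = 0/24 = 0
  <chi_4*chi_1, chi_4> = (1/24)[1*(3)*conj(3) + 6*(1)*conj(1) + 3*(-1)*conj(-1) + 8*(0)*conj(0) + 6*(-1)*conj(-1)]
      = (1/24)[(9) + (6) + (3) + (0) + (6)] = 24/24 = 1
  <chi_4*chi_1, chi_5> = (1/24)[1*(3)*conj(3) + 6*(1)*conj(-1) + 3*(-1)*conj(-1) + 8*(0)*conj(0) + 6*(-1)*conj(1)]
      = (1/24)[(9) + (-6) + (3) + (0) + (-6)] = 0/24 = 0
Hence the multiplicities are chi_4: 1. Dimension check: dim(chi_4)*dim(chi_1) = 3*1 = 3 and sum (mult * dim) = 1*3 = 3.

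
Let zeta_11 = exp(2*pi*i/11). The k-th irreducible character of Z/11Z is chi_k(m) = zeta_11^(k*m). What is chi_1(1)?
chi_1(1) = zeta_11^1 = exp(2*I*pi/11)

chi_1(1) = zeta_11^(1*1) = zeta_11^1. Since zeta_11^11 = 1, this equals zeta_11^1 = exp(2*pi*i*1/11) = exp(2*I*pi/11).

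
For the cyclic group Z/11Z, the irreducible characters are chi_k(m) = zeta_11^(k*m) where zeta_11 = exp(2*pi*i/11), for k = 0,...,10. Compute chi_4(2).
chi_4(2) = zeta_11^8 = exp(-6*I*pi/11)

Reasoning: chi_4(2) = zeta_11^(4*2) = zeta_11^8. Since zeta_11^11 = 1, this equals zeta_11^8 = exp(2*pi*i*8/11) = exp(-6*I*pi/11).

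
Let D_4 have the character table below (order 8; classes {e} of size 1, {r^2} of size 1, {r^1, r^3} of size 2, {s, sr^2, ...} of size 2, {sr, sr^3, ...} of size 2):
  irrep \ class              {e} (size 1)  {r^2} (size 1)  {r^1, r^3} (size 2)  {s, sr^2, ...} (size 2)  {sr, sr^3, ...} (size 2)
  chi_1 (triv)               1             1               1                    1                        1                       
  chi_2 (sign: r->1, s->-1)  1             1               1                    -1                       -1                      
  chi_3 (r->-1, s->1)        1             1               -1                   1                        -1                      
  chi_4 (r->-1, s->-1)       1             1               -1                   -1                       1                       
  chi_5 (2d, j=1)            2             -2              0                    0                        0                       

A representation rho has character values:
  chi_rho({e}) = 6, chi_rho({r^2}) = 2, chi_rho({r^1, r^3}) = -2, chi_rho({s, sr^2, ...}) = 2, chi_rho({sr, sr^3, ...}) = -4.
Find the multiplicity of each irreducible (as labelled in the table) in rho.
Multiplicities: chi_1: 0, chi_2: 1, chi_3: 3, chi_4: 0, chi_5: 1.

Details: Use <chi_rho, chi> = (1/|G|) sum_C |C| * chi_rho(C) * conj(chi(C)) with |G| = 8 for each irreducible chi in the table:
  <chi_rho, chi_1> = (1/8)[1*(6)*conj(1) + 1*(2)*conj(1) + 2*(-2)*conj(1) + 2*(2)*conj(1) + 2*(-4)*conj(1)]
      = (1/8)[(6) + (2) + (-4) + (4) + (-8)] = 0/8 = 0
  <chi_rho, chi_2> = (1/8)[1*(6)*conj(1) + 1*(2)*conj(1) + 2*(-2)*conj(1) + 2*(2)*conj(-1) + 2*(-4)*conj(-1)]
      = (1/8)[(6) + (2) + (-4) + (-4) + (8)] = 8/8 = 1
  <chi_rho, chi_3> = (1/8)[1*(6)*conj(1) + 1*(2)*conj(1) + 2*(-2)*conj(-1) + 2*(2)*conj(1) + 2*(-4)*conj(-1)]
      = (1/8)[(6) + (2) + (4) + (4) + (8)] = 24/8 = 3
  <chi_rho, chi_4> = (1/8)[1*(6)*conj(1) + 1*(2)*conj(1) + 2*(-2)*conj(-1) + 2*(2)*conj(-1) + 2*(-4)*conj(1)]
      = (1/8)[(6) + (2) + (4) + (-4) + (-8)] = 0/8 = 0
  <chi_rho, chi_5> = (1/8)[1*(6)*conj(2) + 1*(2)*conj(-2) + 2*(-2)*conj(0) + 2*(2)*conj(0) + 2*(-4)*conj(0)]
      = (1/8)[(12) + (-4) + (0) + (0) + (0)] = 8/8 = 1
Dimension check: dim(rho) = sum (mult * dim) = 0*1 + 1*1 + 3*1 + 0*1 + 1*2 = 6 = chi_rho(e) = 6.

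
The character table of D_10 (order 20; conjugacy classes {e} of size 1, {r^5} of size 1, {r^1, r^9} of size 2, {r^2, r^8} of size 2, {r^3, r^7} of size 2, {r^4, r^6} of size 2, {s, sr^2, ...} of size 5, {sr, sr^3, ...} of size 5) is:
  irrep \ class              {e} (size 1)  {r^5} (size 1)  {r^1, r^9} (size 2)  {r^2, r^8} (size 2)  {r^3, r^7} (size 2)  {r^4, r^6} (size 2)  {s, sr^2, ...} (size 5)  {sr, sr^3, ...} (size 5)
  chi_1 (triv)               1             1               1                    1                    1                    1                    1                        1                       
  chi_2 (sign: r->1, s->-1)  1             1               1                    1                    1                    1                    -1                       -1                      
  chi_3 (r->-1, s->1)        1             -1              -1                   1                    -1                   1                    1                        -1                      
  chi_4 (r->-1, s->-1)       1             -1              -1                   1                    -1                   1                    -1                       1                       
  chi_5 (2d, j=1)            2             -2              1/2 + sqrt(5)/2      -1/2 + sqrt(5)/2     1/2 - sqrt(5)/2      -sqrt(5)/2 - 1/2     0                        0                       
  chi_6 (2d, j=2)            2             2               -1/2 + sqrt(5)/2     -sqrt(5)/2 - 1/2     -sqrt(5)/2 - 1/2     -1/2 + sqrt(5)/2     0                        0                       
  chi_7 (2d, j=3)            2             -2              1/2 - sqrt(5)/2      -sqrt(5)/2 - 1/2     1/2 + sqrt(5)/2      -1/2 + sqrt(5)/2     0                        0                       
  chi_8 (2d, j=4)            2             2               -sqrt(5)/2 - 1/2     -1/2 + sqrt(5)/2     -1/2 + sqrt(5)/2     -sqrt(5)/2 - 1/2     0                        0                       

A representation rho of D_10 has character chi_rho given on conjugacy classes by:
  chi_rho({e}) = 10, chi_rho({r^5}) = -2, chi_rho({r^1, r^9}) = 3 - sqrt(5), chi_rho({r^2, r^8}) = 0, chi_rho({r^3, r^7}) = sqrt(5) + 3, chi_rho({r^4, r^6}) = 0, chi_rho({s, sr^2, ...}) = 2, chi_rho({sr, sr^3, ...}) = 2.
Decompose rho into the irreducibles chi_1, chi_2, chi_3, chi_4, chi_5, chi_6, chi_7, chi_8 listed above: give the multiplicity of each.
Multiplicities: chi_1: 2, chi_2: 0, chi_3: 0, chi_4: 0, chi_5: 1, chi_6: 0, chi_7: 2, chi_8: 1.

Derivation: Use <chi_rho, chi> = (1/|G|) sum_C |C| * chi_rho(C) * conj(chi(C)) with |G| = 20 for each irreducible chi in the table:
  <chi_rho, chi_1> = (1/20)[1*(10)*conj(1) + 1*(-2)*conj(1) + 2*(3 - sqrt(5))*conj(1) + 2*(0)*conj(1) + 2*(sqrt(5) + 3)*conj(1) + 2*(0)*conj(1) + 5*(2)*conj(1) + 5*(2)*conj(1)]
      = (1/20)[(10) + (-2) + (6 - 2*sqrt(5)) + (0) + (2*sqrt(5) + 6) + (0) + (10) + (10)] = 40/20 = 2
  <chi_rho, chi_2> = (1/20)[1*(10)*conj(1) + 1*(-2)*conj(1) + 2*(3 - sqrt(5))*conj(1) + 2*(0)*conj(1) + 2*(sqrt(5) + 3)*conj(1) + 2*(0)*conj(1) + 5*(2)*conj(-1) + 5*(2)*conj(-1)]
      = (1/20)[(10) + (-2) + (6 - 2*sqrt(5)) + (0) + (2*sqrt(5) + 6) + (0) + (-10) + (-10)] = 0/20 = 0
  <chi_rho, chi_3> = (1/20)[1*(10)*conj(1) + 1*(-2)*conj(-1) + 2*(3 - sqrt(5))*conj(-1) + 2*(0)*conj(1) + 2*(sqrt(5) + 3)*conj(-1) + 2*(0)*conj(1) + 5*(2)*conj(1) + 5*(2)*conj(-1)]
      = (1/20)[(10) + (2) + (-6 + 2*sqrt(5)) + (0) + (-6 - 2*sqrt(5)) + (0) + (10) + (-10)] = 0/20 = 0
  <chi_rho, chi_4> = (1/20)[1*(10)*conj(1) + 1*(-2)*conj(-1) + 2*(3 - sqrt(5))*conj(-1) + 2*(0)*conj(1) + 2*(sqrt(5) + 3)*conj(-1) + 2*(0)*conj(1) + 5*(2)*conj(-1) + 5*(2)*conj(1)]
      = (1/20)[(10) + (2) + (-6 + 2*sqrt(5)) + (0) + (-6 - 2*sqrt(5)) + (0) + (-10) + (10)] = 0/20 = 0
  <chi_rho, chi_5> = (1/20)[1*(10)*conj(2) + 1*(-2)*conj(-2) + 2*(3 - sqrt(5))*conj(1/2 + sqrt(5)/2) + 2*(0)*conj(-1/2 + sqrt(5)/2) + 2*(sqrt(5) + 3)*conj(1/2 - sqrt(5)/2) + 2*(0)*conj(-sqrt(5)/2 - 1/2) + 5*(2)*conj(0) + 5*(2)*conj(0)]
      = (1/20)[(20) + (4) + (-2 + 2*sqrt(5)) + (0) + (-2*sqrt(5) - 2) + (0) + (0) + (0)] = 20/20 = 1
  <chi_rho, chi_6> = (1/20)[1*(10)*conj(2) + 1*(-2)*conj(2) + 2*(3 - sqrt(5))*conj(-1/2 + sqrt(5)/2) + 2*(0)*conj(-sqrt(5)/2 - 1/2) + 2*(sqrt(5) + 3)*conj(-sqrt(5)/2 - 1/2) + 2*(0)*conj(-1/2 + sqrt(5)/2) + 5*(2)*conj(0) + 5*(2)*conj(0)]
      = (1/20)[(20) + (-4) + (-8 + 4*sqrt(5)) + (0) + (-4*sqrt(5) - 8) + (0) + (0) + (0)] = 0/20 = 0
  <chi_rho, chi_7> = (1/20)[1*(10)*conj(2) + 1*(-2)*conj(-2) + 2*(3 - sqrt(5))*conj(1/2 - sqrt(5)/2) + 2*(0)*conj(-sqrt(5)/2 - 1/2) + 2*(sqrt(5) + 3)*conj(1/2 + sqrt(5)/2) + 2*(0)*conj(-1/2 + sqrt(5)/2) + 5*(2)*conj(0) + 5*(2)*conj(0)]
      = (1/20)[(20) + (4) + (8 - 4*sqrt(5)) + (0) + (8 + 4*sqrt(5)) + (0) + (0) + (0)] = 40/20 = 2
  <chi_rho, chi_8> = (1/20)[1*(10)*conj(2) + 1*(-2)*conj(2) + 2*(3 - sqrt(5))*conj(-sqrt(5)/2 - 1/2) + 2*(0)*conj(-1/2 + sqrt(5)/2) + 2*(sqrt(5) + 3)*conj(-1/2 + sqrt(5)/2) + 2*(0)*conj(-sqrt(5)/2 - 1/2) + 5*(2)*conj(0) + 5*(2)*conj(0)]
      = (1/20)[(20) + (-4) + (2 - 2*sqrt(5)) + (0) + (2 + 2*sqrt(5)) + (0) + (0) + (0)] = 20/20 = 1
Dimension check: dim(rho) = sum (mult * dim) = 2*1 + 0*1 + 0*1 + 0*1 + 1*2 + 0*2 + 2*2 + 1*2 = 10 = chi_rho(e) = 10.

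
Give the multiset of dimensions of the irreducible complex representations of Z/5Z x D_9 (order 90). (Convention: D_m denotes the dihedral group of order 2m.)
Dimensions: 1, 1, 1, 1, 1, 1, 1, 1, 1, 1, 2, 2, 2, 2, 2, 2, 2, 2, 2, 2, 2, 2, 2, 2, 2, 2, 2, 2, 2, 2

Details: There are 30 irreducibles (= number of conjugacy classes). Their dimensions d_i satisfy sum d_i^2 = |G| = 90: 1 + 1 + 1 + 1 + 1 + 1 + 1 + 1 + 1 + 1 + 4 + 4 + 4 + 4 + 4 + 4 + 4 + 4 + 4 + 4 + 4 + 4 + 4 + 4 + 4 + 4 + 4 + 4 + 4 + 4 = 90. (For the product with Z/5Z: each of the 5 1-dim characters of Z/5Z tensors with each irrep of D_9, giving 5 copies of each D_9-dimension.)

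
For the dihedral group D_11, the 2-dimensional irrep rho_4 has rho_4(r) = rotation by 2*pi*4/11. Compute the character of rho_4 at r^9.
chi_{rho_4}(r^9) = 2*cos(2*pi*4*9/11) = -2*cos(5*pi/11)

Working: rho_4(r^9) is rotation by angle 2*pi*4*9/11, whose trace is 2*cos(2*pi*4*9/11) = -2*cos(5*pi/11).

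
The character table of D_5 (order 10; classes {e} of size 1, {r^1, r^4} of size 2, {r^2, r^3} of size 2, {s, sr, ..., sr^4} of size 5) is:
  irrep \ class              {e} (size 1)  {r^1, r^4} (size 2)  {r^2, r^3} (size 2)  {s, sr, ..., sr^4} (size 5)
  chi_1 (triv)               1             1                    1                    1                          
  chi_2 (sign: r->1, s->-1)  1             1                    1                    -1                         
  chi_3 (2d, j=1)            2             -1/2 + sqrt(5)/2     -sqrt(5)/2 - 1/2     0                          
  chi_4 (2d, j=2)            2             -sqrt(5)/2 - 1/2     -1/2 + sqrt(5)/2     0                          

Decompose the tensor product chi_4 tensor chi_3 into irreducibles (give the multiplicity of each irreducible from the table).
chi_4 tensor chi_3 = chi_3 + chi_4 (all other irreducibles have multiplicity 0).

Derivation: The character of a tensor product is the pointwise product (chi_4 * chi_3)(C) = chi_4(C) * chi_3(C):
  {e}: (2)*(2), {r^1, r^4}: (-sqrt(5)/2 - 1/2)*(-1/2 + sqrt(5)/2), {r^2, r^3}: (-1/2 + sqrt(5)/2)*(-sqrt(5)/2 - 1/2), {s, sr, ..., sr^4}: (0)*(0)
so (chi_4 * chi_3) takes values
  {e} -> 4, {r^1, r^4} -> -1, {r^2, r^3} -> -1, {s, sr, ..., sr^4} -> 0.
Now take the inner product of this character with each irreducible chi from the table, <chi_4*chi_3, chi> = (1/10) sum_C |C| (chi_4*chi_3)(C) conj(chi(C)):
  <chi_4*chi_3, chi_1> = (1/10)[1*(4)*conj(1) + 2*(-1)*conj(1) + 2*(-1)*conj(1) + 5*(0)*conj(1)]
      = (1/10)[(4) + (-2) + (-2) + (0)] = 0/10 = 0
  <chi_4*chi_3, chi_2> = (1/10)[1*(4)*conj(1) + 2*(-1)*conj(1) + 2*(-1)*conj(1) + 5*(0)*conj(-1)]
      = (1/10)[(4) + (-2) + (-2) + (0)] = 0/10 = 0
  <chi_4*chi_3, chi_3> = (1/10)[1*(4)*conj(2) + 2*(-1)*conj(-1/2 + sqrt(5)/2) + 2*(-1)*conj(-sqrt(5)/2 - 1/2) + 5*(0)*conj(0)]
      = (1/10)[(8) + (1 - sqrt(5)) + (1 + sqrt(5)) + (0)] = 10/10 = 1
  <chi_4*chi_3, chi_4> = (1/10)[1*(4)*conj(2) + 2*(-1)*conj(-sqrt(5)/2 - 1/2) + 2*(-1)*conj(-1/2 + sqrt(5)/2) + 5*(0)*conj(0)]
      = (1/10)[(8) + (1 + sqrt(5)) + (1 - sqrt(5)) + (0)] = 10/10 = 1
Hence the multiplicities are chi_3: 1, chi_4: 1. Dimension check: dim(chi_4)*dim(chi_3) = 2*2 = 4 and sum (mult * dim) = 1*2 + 1*2 = 4.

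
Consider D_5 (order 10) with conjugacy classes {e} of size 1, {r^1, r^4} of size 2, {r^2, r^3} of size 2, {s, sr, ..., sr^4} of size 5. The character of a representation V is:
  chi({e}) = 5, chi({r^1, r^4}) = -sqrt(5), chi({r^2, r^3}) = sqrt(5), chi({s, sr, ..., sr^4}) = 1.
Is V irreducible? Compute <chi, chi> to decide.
Not irreducible (reducible): <chi, chi> = 5 > 1.

Proof sketch: <chi, chi> = (1/|G|) sum_C |C| * |chi(C)|^2 = (1/10)[1*|5|^2 + 2*|-sqrt(5)|^2 + 2*|sqrt(5)|^2 + 5*|1|^2]
  = (1/10)[(25) + (10) + (10) + (5)] = 50/10 = 5.
A character is irreducible iff <chi, chi> = 1, so this representation is reducible.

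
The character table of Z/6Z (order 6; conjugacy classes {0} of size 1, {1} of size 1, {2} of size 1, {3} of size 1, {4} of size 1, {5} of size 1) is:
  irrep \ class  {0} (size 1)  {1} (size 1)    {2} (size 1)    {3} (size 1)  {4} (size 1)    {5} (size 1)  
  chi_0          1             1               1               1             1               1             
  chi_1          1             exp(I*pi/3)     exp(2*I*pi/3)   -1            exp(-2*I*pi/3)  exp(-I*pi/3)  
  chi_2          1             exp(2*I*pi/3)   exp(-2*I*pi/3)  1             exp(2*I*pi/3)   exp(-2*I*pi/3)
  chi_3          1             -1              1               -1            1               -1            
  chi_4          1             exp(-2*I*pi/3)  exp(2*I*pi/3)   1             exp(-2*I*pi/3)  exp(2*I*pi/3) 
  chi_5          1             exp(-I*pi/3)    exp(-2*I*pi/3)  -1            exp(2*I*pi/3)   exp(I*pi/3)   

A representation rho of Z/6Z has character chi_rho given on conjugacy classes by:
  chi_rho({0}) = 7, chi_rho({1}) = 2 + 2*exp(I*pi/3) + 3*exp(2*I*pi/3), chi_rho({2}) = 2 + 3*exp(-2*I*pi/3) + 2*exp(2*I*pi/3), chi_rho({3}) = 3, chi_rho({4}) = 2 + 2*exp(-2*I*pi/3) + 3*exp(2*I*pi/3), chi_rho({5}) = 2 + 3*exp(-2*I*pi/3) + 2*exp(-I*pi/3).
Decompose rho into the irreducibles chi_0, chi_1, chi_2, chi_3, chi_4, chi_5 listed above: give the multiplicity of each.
Multiplicities: chi_0: 2, chi_1: 2, chi_2: 3, chi_3: 0, chi_4: 0, chi_5: 0.

Details: Use <chi_rho, chi> = (1/|G|) sum_C |C| * chi_rho(C) * conj(chi(C)) with |G| = 6 for each irreducible chi in the table:
  <chi_rho, chi_0> = (1/6)[1*(7)*conj(1) + 1*(2 + 2*exp(I*pi/3) + 3*exp(2*I*pi/3))*conj(1) + 1*(2 + 3*exp(-2*I*pi/3) + 2*exp(2*I*pi/3))*conj(1) + 1*(3)*conj(1) + 1*(2 + 2*exp(-2*I*pi/3) + 3*exp(2*I*pi/3))*conj(1) + 1*(2 + 3*exp(-2*I*pi/3) + 2*exp(-I*pi/3))*conj(1)]
      = (1/6)[(7) + (2 + 2*exp(I*pi/3) + 3*exp(2*I*pi/3)) + (2 + 3*exp(-2*I*pi/3) + 2*exp(2*I*pi/3)) + (3) + (2 + 2*exp(-2*I*pi/3) + 3*exp(2*I*pi/3)) + (2 + 3*exp(-2*I*pi/3) + 2*exp(-I*pi/3))] = 12/6 = 2
  <chi_rho, chi_1> = (1/6)[1*(7)*conj(1) + 1*(2 + 2*exp(I*pi/3) + 3*exp(2*I*pi/3))*conj(exp(I*pi/3)) + 1*(2 + 3*exp(-2*I*pi/3) + 2*exp(2*I*pi/3))*conj(exp(2*I*pi/3)) + 1*(3)*conj(-1) + 1*(2 + 2*exp(-2*I*pi/3) + 3*exp(2*I*pi/3))*conj(exp(-2*I*pi/3)) + 1*(2 + 3*exp(-2*I*pi/3) + 2*exp(-I*pi/3))*conj(exp(-I*pi/3))]
      = (1/6)[(7) + (2 + 2*exp(-I*pi/3) + 3*exp(I*pi/3)) + (2 + 2*exp(-2*I*pi/3) + 3*exp(2*I*pi/3)) + (-3) + (2 + 3*exp(-2*I*pi/3) + 2*exp(2*I*pi/3)) + (2 + 3*exp(-I*pi/3) + 2*exp(I*pi/3))] = 12/6 = 2
  <chi_rho, chi_2> = (1/6)[1*(7)*conj(1) + 1*(2 + 2*exp(I*pi/3) + 3*exp(2*I*pi/3))*conj(exp(2*I*pi/3)) + 1*(2 + 3*exp(-2*I*pi/3) + 2*exp(2*I*pi/3))*conj(exp(-2*I*pi/3)) + 1*(3)*conj(1) + 1*(2 + 2*exp(-2*I*pi/3) + 3*exp(2*I*pi/3))*conj(exp(2*I*pi/3)) + 1*(2 + 3*exp(-2*I*pi/3) + 2*exp(-I*pi/3))*conj(exp(-2*I*pi/3))]
      = (1/6)[(7) + (3 + 2*exp(-2*I*pi/3) + 2*exp(-I*pi/3)) + (1) + (3) + (1) + (3 + 2*exp(2*I*pi/3) + 2*exp(I*pi/3))] = 18/6 = 3
  <chi_rho, chi_3> = (1/6)[1*(7)*conj(1) + 1*(2 + 2*exp(I*pi/3) + 3*exp(2*I*pi/3))*conj(-1) + 1*(2 + 3*exp(-2*I*pi/3) + 2*exp(2*I*pi/3))*conj(1) + 1*(3)*conj(-1) + 1*(2 + 2*exp(-2*I*pi/3) + 3*exp(2*I*pi/3))*conj(1) + 1*(2 + 3*exp(-2*I*pi/3) + 2*exp(-I*pi/3))*conj(-1)]
      = (1/6)[(7) + (-2 - 3*exp(2*I*pi/3) - 2*exp(I*pi/3)) + (2 + 3*exp(-2*I*pi/3) + 2*exp(2*I*pi/3)) + (-3) + (2 + 2*exp(-2*I*pi/3) + 3*exp(2*I*pi/3)) + (-2 - 2*exp(-I*pi/3) - 3*exp(-2*I*pi/3))] = 0/6 = 0
  <chi_rho, chi_4> = (1/6)[1*(7)*conj(1) + 1*(2 + 2*exp(I*pi/3) + 3*exp(2*I*pi/3))*conj(exp(-2*I*pi/3)) + 1*(2 + 3*exp(-2*I*pi/3) + 2*exp(2*I*pi/3))*conj(exp(2*I*pi/3)) + 1*(3)*conj(1) + 1*(2 + 2*exp(-2*I*pi/3) + 3*exp(2*I*pi/3))*conj(exp(-2*I*pi/3)) + 1*(2 + 3*exp(-2*I*pi/3) + 2*exp(-I*pi/3))*conj(exp(2*I*pi/3))]
      = (1/6)[(7) + (-2 + 3*exp(-2*I*pi/3) + 2*exp(2*I*pi/3)) + (2 + 2*exp(-2*I*pi/3) + 3*exp(2*I*pi/3)) + (3) + (2 + 3*exp(-2*I*pi/3) + 2*exp(2*I*pi/3)) + (-2 + 2*exp(-2*I*pi/3) + 3*exp(2*I*pi/3))] = 0/6 = 0
  <chi_rho, chi_5> = (1/6)[1*(7)*conj(1) + 1*(2 + 2*exp(I*pi/3) + 3*exp(2*I*pi/3))*conj(exp(-I*pi/3)) + 1*(2 + 3*exp(-2*I*pi/3) + 2*exp(2*I*pi/3))*conj(exp(-2*I*pi/3)) + 1*(3)*conj(-1) + 1*(2 + 2*exp(-2*I*pi/3) + 3*exp(2*I*pi/3))*conj(exp(2*I*pi/3)) + 1*(2 + 3*exp(-2*I*pi/3) + 2*exp(-I*pi/3))*conj(exp(I*pi/3))]
      = (1/6)[(7) + (-3 + 2*exp(2*I*pi/3) + 2*exp(I*pi/3)) + (1) + (-3) + (1) + (-3 + 2*exp(-2*I*pi/3) + 2*exp(-I*pi/3))] = 0/6 = 0
(Exp terms are combined using exp(i*s)*conj(exp(i*t)) = exp(i*(s-t)), and sums of them are collapsed using the identity that for every m > 1 the m distinct m-th roots of unity sum to 0, e.g. 1 + exp(2*I*pi/3) + exp(-2*I*pi/3) = 0.)
Dimension check: dim(rho) = sum (mult * dim) = 2*1 + 2*1 + 3*1 + 0*1 + 0*1 + 0*1 = 7 = chi_rho(e) = 7.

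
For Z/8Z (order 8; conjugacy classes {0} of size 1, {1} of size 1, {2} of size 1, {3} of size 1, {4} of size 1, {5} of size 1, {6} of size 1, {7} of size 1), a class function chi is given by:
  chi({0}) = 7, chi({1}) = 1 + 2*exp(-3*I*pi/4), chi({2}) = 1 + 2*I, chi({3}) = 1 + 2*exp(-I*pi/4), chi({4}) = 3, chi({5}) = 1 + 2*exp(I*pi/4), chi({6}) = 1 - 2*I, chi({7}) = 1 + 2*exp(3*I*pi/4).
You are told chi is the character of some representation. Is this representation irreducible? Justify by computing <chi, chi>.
Not irreducible (reducible): <chi, chi> = 11 > 1.

Justification: <chi, chi> = (1/|G|) sum_C |C| * |chi(C)|^2 = (1/8)[1*|7|^2 + 1*|1 + 2*exp(-3*I*pi/4)|^2 + 1*|1 + 2*I|^2 + 1*|1 + 2*exp(-I*pi/4)|^2 + 1*|3|^2 + 1*|1 + 2*exp(I*pi/4)|^2 + 1*|1 - 2*I|^2 + 1*|1 + 2*exp(3*I*pi/4)|^2]
  = (1/8)[(49) + (5 + 2*exp(-3*I*pi/4) + 2*exp(3*I*pi/4)) + (5) + (5 + 2*exp(-I*pi/4) + 2*exp(I*pi/4)) + (9) + (5 + 2*exp(-I*pi/4) + 2*exp(I*pi/4)) + (5) + (5 + 2*exp(-3*I*pi/4) + 2*exp(3*I*pi/4))] = 88/8 = 11.
(Exp terms are combined using exp(i*s)*conj(exp(i*t)) = exp(i*(s-t)), and sums of them are collapsed using the identity that for every m > 1 the m distinct m-th roots of unity sum to 0, e.g. 1 + exp(2*I*pi/3) + exp(-2*I*pi/3) = 0.)
A character is irreducible iff <chi, chi> = 1, so this representation is reducible.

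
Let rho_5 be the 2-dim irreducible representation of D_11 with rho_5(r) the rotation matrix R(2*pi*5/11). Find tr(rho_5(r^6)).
chi_{rho_5}(r^6) = 2*cos(2*pi*5*6/11) = -2*cos(5*pi/11)

Details: rho_5(r^6) is rotation by angle 2*pi*5*6/11, whose trace is 2*cos(2*pi*5*6/11) = -2*cos(5*pi/11).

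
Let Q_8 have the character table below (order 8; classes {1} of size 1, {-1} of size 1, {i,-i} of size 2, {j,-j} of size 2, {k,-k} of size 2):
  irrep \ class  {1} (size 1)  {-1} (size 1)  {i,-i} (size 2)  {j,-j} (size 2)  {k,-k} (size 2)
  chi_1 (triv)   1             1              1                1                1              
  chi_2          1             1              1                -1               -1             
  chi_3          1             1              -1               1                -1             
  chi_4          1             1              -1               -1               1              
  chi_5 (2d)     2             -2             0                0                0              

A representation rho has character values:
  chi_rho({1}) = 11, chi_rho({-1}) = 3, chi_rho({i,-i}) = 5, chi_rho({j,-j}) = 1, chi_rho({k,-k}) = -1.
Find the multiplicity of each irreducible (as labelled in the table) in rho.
Multiplicities: chi_1: 3, chi_2: 3, chi_3: 1, chi_4: 0, chi_5: 2.

Proof sketch: Use <chi_rho, chi> = (1/|G|) sum_C |C| * chi_rho(C) * conj(chi(C)) with |G| = 8 for each irreducible chi in the table:
  <chi_rho, chi_1> = (1/8)[1*(11)*conj(1) + 1*(3)*conj(1) + 2*(5)*conj(1) + 2*(1)*conj(1) + 2*(-1)*conj(1)]
      = (1/8)[(11) + (3) + (10) + (2) + (-2)] = 24/8 = 3
  <chi_rho, chi_2> = (1/8)[1*(11)*conj(1) + 1*(3)*conj(1) + 2*(5)*conj(1) + 2*(1)*conj(-1) + 2*(-1)*conj(-1)]
      = (1/8)[(11) + (3) + (10) + (-2) + (2)] = 24/8 = 3
  <chi_rho, chi_3> = (1/8)[1*(11)*conj(1) + 1*(3)*conj(1) + 2*(5)*conj(-1) + 2*(1)*conj(1) + 2*(-1)*conj(-1)]
      = (1/8)[(11) + (3) + (-10) + (2) + (2)] = 8/8 = 1
  <chi_rho, chi_4> = (1/8)[1*(11)*conj(1) + 1*(3)*conj(1) + 2*(5)*conj(-1) + 2*(1)*conj(-1) + 2*(-1)*conj(1)]
      = (1/8)[(11) + (3) + (-10) + (-2) + (-2)] = 0/8 = 0
  <chi_rho, chi_5> = (1/8)[1*(11)*conj(2) + 1*(3)*conj(-2) + 2*(5)*conj(0) + 2*(1)*conj(0) + 2*(-1)*conj(0)]
      = (1/8)[(22) + (-6) + (0) + (0) + (0)] = 16/8 = 2
Dimension check: dim(rho) = sum (mult * dim) = 3*1 + 3*1 + 1*1 + 0*1 + 2*2 = 11 = chi_rho(e) = 11.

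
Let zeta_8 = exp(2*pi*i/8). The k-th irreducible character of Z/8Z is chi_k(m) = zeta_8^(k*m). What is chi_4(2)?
chi_4(2) = zeta_8^8 = 1

Proof sketch: chi_4(2) = zeta_8^(4*2) = zeta_8^8. Since zeta_8^8 = 1, this equals zeta_8^0 = exp(2*pi*i*0/8) = 1.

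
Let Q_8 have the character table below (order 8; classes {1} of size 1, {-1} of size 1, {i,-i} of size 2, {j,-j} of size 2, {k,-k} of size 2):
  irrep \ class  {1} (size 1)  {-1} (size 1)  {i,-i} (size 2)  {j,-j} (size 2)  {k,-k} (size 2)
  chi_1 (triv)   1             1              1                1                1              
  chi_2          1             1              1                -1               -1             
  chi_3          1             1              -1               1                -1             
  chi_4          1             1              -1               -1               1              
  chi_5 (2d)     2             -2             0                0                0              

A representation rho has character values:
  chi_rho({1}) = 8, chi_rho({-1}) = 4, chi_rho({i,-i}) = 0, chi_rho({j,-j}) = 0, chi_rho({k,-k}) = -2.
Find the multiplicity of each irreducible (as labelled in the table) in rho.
Multiplicities: chi_1: 1, chi_2: 2, chi_3: 2, chi_4: 1, chi_5: 1.

Explanation: Use <chi_rho, chi> = (1/|G|) sum_C |C| * chi_rho(C) * conj(chi(C)) with |G| = 8 for each irreducible chi in the table:
  <chi_rho, chi_1> = (1/8)[1*(8)*conj(1) + 1*(4)*conj(1) + 2*(0)*conj(1) + 2*(0)*conj(1) + 2*(-2)*conj(1)]
      = (1/8)[(8) + (4) + (0) + (0) + (-4)] = 8/8 = 1
  <chi_rho, chi_2> = (1/8)[1*(8)*conj(1) + 1*(4)*conj(1) + 2*(0)*conj(1) + 2*(0)*conj(-1) + 2*(-2)*conj(-1)]
      = (1/8)[(8) + (4) + (0) + (0) + (4)] = 16/8 = 2
  <chi_rho, chi_3> = (1/8)[1*(8)*conj(1) + 1*(4)*conj(1) + 2*(0)*conj(-1) + 2*(0)*conj(1) + 2*(-2)*conj(-1)]
      = (1/8)[(8) + (4) + (0) + (0) + (4)] = 16/8 = 2
  <chi_rho, chi_4> = (1/8)[1*(8)*conj(1) + 1*(4)*conj(1) + 2*(0)*conj(-1) + 2*(0)*conj(-1) + 2*(-2)*conj(1)]
      = (1/8)[(8) + (4) + (0) + (0) + (-4)] = 8/8 = 1
  <chi_rho, chi_5> = (1/8)[1*(8)*conj(2) + 1*(4)*conj(-2) + 2*(0)*conj(0) + 2*(0)*conj(0) + 2*(-2)*conj(0)]
      = (1/8)[(16) + (-8) + (0) + (0) + (0)] = 8/8 = 1
Dimension check: dim(rho) = sum (mult * dim) = 1*1 + 2*1 + 2*1 + 1*1 + 1*2 = 8 = chi_rho(e) = 8.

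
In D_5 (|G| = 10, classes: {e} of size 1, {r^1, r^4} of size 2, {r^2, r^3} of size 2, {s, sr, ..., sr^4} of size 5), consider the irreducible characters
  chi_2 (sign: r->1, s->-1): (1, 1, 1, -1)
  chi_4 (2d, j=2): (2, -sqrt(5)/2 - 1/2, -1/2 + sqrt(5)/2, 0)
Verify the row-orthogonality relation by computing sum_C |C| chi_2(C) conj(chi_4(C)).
Sum = 0; so <chi_2, chi_4> = 0 (distinct irreducibles are orthogonal).

Reasoning: Compute term by term over conjugacy classes (|C| * chi_2(C) * conj(chi_4(C))):
  1*(1)*conj(2) + 2*(1)*conj(-sqrt(5)/2 - 1/2) + 2*(1)*conj(-1/2 + sqrt(5)/2) + 5*(-1)*conj(0)
  = (2) + (-sqrt(5) - 1) + (-1 + sqrt(5)) + (0)
  = 0.
Dividing by |G| = 10 gives 0/10 = 0, matching the row-orthogonality relation <chi_2, chi_4> = [chi_2 = chi_4].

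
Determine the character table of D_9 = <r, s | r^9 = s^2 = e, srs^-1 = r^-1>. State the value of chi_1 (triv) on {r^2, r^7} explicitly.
Conjugacy classes: {e} of size 1, {r^1, r^8} of size 2, {r^2, r^7} of size 2, {r^3, r^6} of size 2, {r^4, r^5} of size 2, {s, sr, ..., sr^8} of size 9.
Character table:
  irrep \ class              {e} (size 1)  {r^1, r^8} (size 2)  {r^2, r^7} (size 2)  {r^3, r^6} (size 2)  {r^4, r^5} (size 2)  {s, sr, ..., sr^8} (size 9)
  chi_1 (triv)               1             1                    1                    1                    1                    1                          
  chi_2 (sign: r->1, s->-1)  1             1                    1                    1                    1                    -1                         
  chi_3 (2d, j=1)            2             2*cos(2*pi/9)        2*cos(4*pi/9)        -1                   -2*cos(pi/9)         0                          
  chi_4 (2d, j=2)            2             2*cos(4*pi/9)        -2*cos(pi/9)         -1                   2*cos(2*pi/9)        0                          
  chi_5 (2d, j=3)            2             -1                   -1                   2                    -1                   0                          
  chi_6 (2d, j=4)            2             -2*cos(pi/9)         2*cos(2*pi/9)        -1                   2*cos(4*pi/9)        0                          

Spot check: chi_1 (triv) on {r^2, r^7} = 1.

D_9 has order 2*9 = 18 with 6 conjugacy classes, hence 6 irreducibles. Sum of squared dims 1 + 1 + 4 + 4 + 4 + 4 = 18 = |G|. Linear characters come from the abelianisation; the 2-dimensional irreps have character r^k -> 2*cos(2*pi*j*k/9), reflections -> 0.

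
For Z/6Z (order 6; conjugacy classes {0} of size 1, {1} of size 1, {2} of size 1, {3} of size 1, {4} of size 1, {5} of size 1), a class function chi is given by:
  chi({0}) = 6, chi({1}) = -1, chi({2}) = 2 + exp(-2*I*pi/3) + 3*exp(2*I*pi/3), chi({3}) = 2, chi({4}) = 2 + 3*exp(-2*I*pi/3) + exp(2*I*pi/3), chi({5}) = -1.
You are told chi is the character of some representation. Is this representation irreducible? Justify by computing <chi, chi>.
Not irreducible (reducible): <chi, chi> = 8 > 1.

Details: <chi, chi> = (1/|G|) sum_C |C| * |chi(C)|^2 = (1/6)[1*|6|^2 + 1*|-1|^2 + 1*|2 + exp(-2*I*pi/3) + 3*exp(2*I*pi/3)|^2 + 1*|2|^2 + 1*|2 + 3*exp(-2*I*pi/3) + exp(2*I*pi/3)|^2 + 1*|-1|^2]
  = (1/6)[(36) + (1) + (3) + (4) + (3) + (1)] = 48/6 = 8.
(Exp terms are combined using exp(i*s)*conj(exp(i*t)) = exp(i*(s-t)), and sums of them are collapsed using the identity that for every m > 1 the m distinct m-th roots of unity sum to 0, e.g. 1 + exp(2*I*pi/3) + exp(-2*I*pi/3) = 0.)
A character is irreducible iff <chi, chi> = 1, so this representation is reducible.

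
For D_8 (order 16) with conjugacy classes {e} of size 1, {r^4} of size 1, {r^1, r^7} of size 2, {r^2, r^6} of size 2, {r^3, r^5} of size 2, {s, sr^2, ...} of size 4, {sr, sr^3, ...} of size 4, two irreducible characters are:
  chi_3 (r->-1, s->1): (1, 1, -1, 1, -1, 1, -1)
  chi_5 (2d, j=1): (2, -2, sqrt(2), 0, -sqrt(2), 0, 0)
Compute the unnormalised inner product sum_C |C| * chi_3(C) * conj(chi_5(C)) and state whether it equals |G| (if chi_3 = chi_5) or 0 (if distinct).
Sum = 0; so <chi_3, chi_5> = 0 (distinct irreducibles are orthogonal).

Explanation: Compute term by term over conjugacy classes (|C| * chi_3(C) * conj(chi_5(C))):
  1*(1)*conj(2) + 1*(1)*conj(-2) + 2*(-1)*conj(sqrt(2)) + 2*(1)*conj(0) + 2*(-1)*conj(-sqrt(2)) + 4*(1)*conj(0) + 4*(-1)*conj(0)
  = (2) + (-2) + (-2*sqrt(2)) + (0) + (2*sqrt(2)) + (0) + (0)
  = 0.
Dividing by |G| = 16 gives 0/16 = 0, matching the row-orthogonality relation <chi_3, chi_5> = [chi_3 = chi_5].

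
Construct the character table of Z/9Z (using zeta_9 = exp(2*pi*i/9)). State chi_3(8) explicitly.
Character table of Z/9Z (irreps indexed chi_0,...,chi_8 with chi_k(m) = zeta_9^(k*m), zeta_9 = exp(2*pi*i/9)):
  irrep \ class  {0} (size 1)  {1} (size 1)    {2} (size 1)    {3} (size 1)    {4} (size 1)    {5} (size 1)    {6} (size 1)    {7} (size 1)    {8} (size 1)  
  chi_0          1             1               1               1               1               1               1               1               1             
  chi_1          1             exp(2*I*pi/9)   exp(4*I*pi/9)   exp(2*I*pi/3)   exp(8*I*pi/9)   exp(-8*I*pi/9)  exp(-2*I*pi/3)  exp(-4*I*pi/9)  exp(-2*I*pi/9)
  chi_2          1             exp(4*I*pi/9)   exp(8*I*pi/9)   exp(-2*I*pi/3)  exp(-2*I*pi/9)  exp(2*I*pi/9)   exp(2*I*pi/3)   exp(-8*I*pi/9)  exp(-4*I*pi/9)
  chi_3          1             exp(2*I*pi/3)   exp(-2*I*pi/3)  1               exp(2*I*pi/3)   exp(-2*I*pi/3)  1               exp(2*I*pi/3)   exp(-2*I*pi/3)
  chi_4          1             exp(8*I*pi/9)   exp(-2*I*pi/9)  exp(2*I*pi/3)   exp(-4*I*pi/9)  exp(4*I*pi/9)   exp(-2*I*pi/3)  exp(2*I*pi/9)   exp(-8*I*pi/9)
  chi_5          1             exp(-8*I*pi/9)  exp(2*I*pi/9)   exp(-2*I*pi/3)  exp(4*I*pi/9)   exp(-4*I*pi/9)  exp(2*I*pi/3)   exp(-2*I*pi/9)  exp(8*I*pi/9) 
  chi_6          1             exp(-2*I*pi/3)  exp(2*I*pi/3)   1               exp(-2*I*pi/3)  exp(2*I*pi/3)   1               exp(-2*I*pi/3)  exp(2*I*pi/3) 
  chi_7          1             exp(-4*I*pi/9)  exp(-8*I*pi/9)  exp(2*I*pi/3)   exp(2*I*pi/9)   exp(-2*I*pi/9)  exp(-2*I*pi/3)  exp(8*I*pi/9)   exp(4*I*pi/9) 
  chi_8          1             exp(-2*I*pi/9)  exp(-4*I*pi/9)  exp(-2*I*pi/3)  exp(-8*I*pi/9)  exp(8*I*pi/9)   exp(2*I*pi/3)   exp(4*I*pi/9)   exp(2*I*pi/9) 

Spot check: chi_3(8) = zeta_9^(3*8) = zeta_9^24 = exp(-2*I*pi/3).

Proof sketch: Z/9Z is abelian, so all 9 irreducible complex representations are 1-dimensional. They are given by chi_k(m) = zeta_9^(k*m) for k = 0,...,8. Row orthogonality: sum_m chi_k(m) conj(chi_l(m)) = 9 * [k = l].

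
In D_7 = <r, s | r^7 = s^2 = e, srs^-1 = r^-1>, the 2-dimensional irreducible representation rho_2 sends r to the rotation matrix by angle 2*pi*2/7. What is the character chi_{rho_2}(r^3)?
chi_{rho_2}(r^3) = 2*cos(2*pi*2*3/7) = 2*cos(2*pi/7)

Proof sketch: rho_2(r^3) is rotation by angle 2*pi*2*3/7, whose trace is 2*cos(2*pi*2*3/7) = 2*cos(2*pi/7).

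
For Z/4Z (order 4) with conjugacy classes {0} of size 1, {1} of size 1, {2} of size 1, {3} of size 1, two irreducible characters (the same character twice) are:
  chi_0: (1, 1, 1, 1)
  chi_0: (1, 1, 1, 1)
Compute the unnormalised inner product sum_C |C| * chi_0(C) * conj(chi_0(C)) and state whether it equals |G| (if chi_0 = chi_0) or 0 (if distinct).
Sum = 4 = |G| = 4; so <chi_0, chi_0> = 1 (norm-1 confirms irreducibility).

Justification: Compute term by term over conjugacy classes (|C| * chi_0(C) * conj(chi_0(C))):
  1*(1)*conj(1) + 1*(1)*conj(1) + 1*(1)*conj(1) + 1*(1)*conj(1)
  = (1) + (1) + (1) + (1)
  = 4.
(Exp terms are combined using exp(i*s)*conj(exp(i*t)) = exp(i*(s-t)), and sums of them are collapsed using the identity that for every m > 1 the m distinct m-th roots of unity sum to 0, e.g. 1 + exp(2*I*pi/3) + exp(-2*I*pi/3) = 0.)
Dividing by |G| = 4 gives 4/4 = 1, matching the row-orthogonality relation <chi_0, chi_0> = [chi_0 = chi_0].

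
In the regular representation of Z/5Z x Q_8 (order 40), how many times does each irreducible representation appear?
Each irreducible V_i of dimension d_i appears with multiplicity d_i, i.e. rho_reg = (direct sum over all irreducibles V_i) d_i V_i. The irreducible dimensions for Z/5Z x Q_8 are 1, 1, 1, 1, 1, 1, 1, 1, 1, 1, 1, 1, 1, 1, 1, 1, 1, 1, 1, 1, 2, 2, 2, 2, 2: 20 irreducibles of dimension 1, each with multiplicity 1; 5 irreducibles of dimension 2, each with multiplicity 2. Total dimension 20*1*1 + 5*2*2 = 40 = |G|.

Working: General theorem: in the regular representation of a finite group G, each irreducible appears with multiplicity equal to its dimension. Check: dim(rho_reg) = sum d_i^2 = 1 + 1 + 1 + 1 + 1 + 1 + 1 + 1 + 1 + 1 + 1 + 1 + 1 + 1 + 1 + 1 + 1 + 1 + 1 + 1 + 4 + 4 + 4 + 4 + 4 = 40 = |G|.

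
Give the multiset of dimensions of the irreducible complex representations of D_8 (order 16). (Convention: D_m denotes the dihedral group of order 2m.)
Dimensions: 1, 1, 1, 1, 2, 2, 2

Why: There are 7 irreducibles (= number of conjugacy classes). Their dimensions d_i satisfy sum d_i^2 = |G| = 16: 1 + 1 + 1 + 1 + 4 + 4 + 4 = 16.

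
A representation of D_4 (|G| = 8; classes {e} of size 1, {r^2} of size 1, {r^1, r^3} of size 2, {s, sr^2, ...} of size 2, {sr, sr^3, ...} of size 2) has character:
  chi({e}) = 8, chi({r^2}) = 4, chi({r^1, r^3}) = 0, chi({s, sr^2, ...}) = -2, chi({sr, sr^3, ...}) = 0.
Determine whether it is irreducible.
Not irreducible (reducible): <chi, chi> = 11 > 1.

Reasoning: <chi, chi> = (1/|G|) sum_C |C| * |chi(C)|^2 = (1/8)[1*|8|^2 + 1*|4|^2 + 2*|0|^2 + 2*|-2|^2 + 2*|0|^2]
  = (1/8)[(64) + (16) + (0) + (8) + (0)] = 88/8 = 11.
A character is irreducible iff <chi, chi> = 1, so this representation is reducible.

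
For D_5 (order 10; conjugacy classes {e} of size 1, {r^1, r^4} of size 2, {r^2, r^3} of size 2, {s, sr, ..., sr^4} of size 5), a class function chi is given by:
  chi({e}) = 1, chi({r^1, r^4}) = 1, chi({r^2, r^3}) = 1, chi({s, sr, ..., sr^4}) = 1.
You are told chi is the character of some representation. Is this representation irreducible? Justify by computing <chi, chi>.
Irreducible: <chi, chi> = 1.

Working: <chi, chi> = (1/|G|) sum_C |C| * |chi(C)|^2 = (1/10)[1*|1|^2 + 2*|1|^2 + 2*|1|^2 + 5*|1|^2]
  = (1/10)[(1) + (2) + (2) + (5)] = 10/10 = 1.
A character is irreducible iff <chi, chi> = 1, so this representation is irreducible.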